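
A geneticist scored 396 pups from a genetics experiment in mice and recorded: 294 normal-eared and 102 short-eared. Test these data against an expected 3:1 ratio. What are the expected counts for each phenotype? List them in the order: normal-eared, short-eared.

297, 99

Expected counts for N = 396 under a 3:1 ratio (total parts = 4):
  normal-eared: 396 × 3/4 = 297
  short-eared: 396 × 1/4 = 99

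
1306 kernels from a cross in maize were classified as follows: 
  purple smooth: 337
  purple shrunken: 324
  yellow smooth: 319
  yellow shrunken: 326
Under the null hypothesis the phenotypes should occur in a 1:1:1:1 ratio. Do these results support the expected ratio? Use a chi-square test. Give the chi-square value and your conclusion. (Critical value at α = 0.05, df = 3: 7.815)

0.530; consistent

The 1:1:1:1 ratio has 4 parts, so with N = 1306 the expected counts are:
  purple smooth: 1306 × 1/4 = 326.5
  purple shrunken: 1306 × 1/4 = 326.5
  yellow smooth: 1306 × 1/4 = 326.5
  yellow shrunken: 1306 × 1/4 = 326.5
χ² = Σ (O − E)² / E
  purple smooth: (337 − 326.5)² / 326.5 = 0.3377
  purple shrunken: (324 − 326.5)² / 326.5 = 0.0191
  yellow smooth: (319 − 326.5)² / 326.5 = 0.1723
  yellow shrunken: (326 − 326.5)² / 326.5 = 0.0008
χ² = 0.3377 + 0.0191 + 0.1723 + 0.0008 = 0.5299 ≈ 0.530
Degrees of freedom = 4 − 1 = 3; critical value at α = 0.05 is 7.815.
Since 0.530 < 7.815, we fail to reject the null hypothesis — the data are consistent with the 1:1:1:1 ratio.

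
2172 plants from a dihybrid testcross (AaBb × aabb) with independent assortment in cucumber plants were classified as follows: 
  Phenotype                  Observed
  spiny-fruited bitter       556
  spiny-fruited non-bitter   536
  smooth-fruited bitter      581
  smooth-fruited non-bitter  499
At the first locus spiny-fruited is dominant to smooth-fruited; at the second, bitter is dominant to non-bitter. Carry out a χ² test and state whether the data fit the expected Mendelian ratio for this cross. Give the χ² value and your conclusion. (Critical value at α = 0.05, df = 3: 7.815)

A dihybrid testcross with independent assortment gives a 1:1:1:1 ratio.
Under the 1:1:1:1 hypothesis (Σ ratio = 4, N = 2172):
  spiny-fruited bitter: 2172 × 1/4 = 543
  spiny-fruited non-bitter: 2172 × 1/4 = 543
  smooth-fruited bitter: 2172 × 1/4 = 543
  smooth-fruited non-bitter: 2172 × 1/4 = 543
χ² = Σ (O − E)² / E
  spiny-fruited bitter: (556 − 543)² / 543 = 0.3112
  spiny-fruited non-bitter: (536 − 543)² / 543 = 0.0902
  smooth-fruited bitter: (581 − 543)² / 543 = 2.6593
  smooth-fruited non-bitter: (499 − 543)² / 543 = 3.5654
χ² = 0.3112 + 0.0902 + 2.6593 + 3.5654 = 6.6261 ≈ 6.626
Degrees of freedom = 4 − 1 = 3; critical value at α = 0.05 is 7.815.
Since 6.626 < 7.815, we fail to reject the null hypothesis — the data are consistent with the 1:1:1:1 ratio.

6.626; consistent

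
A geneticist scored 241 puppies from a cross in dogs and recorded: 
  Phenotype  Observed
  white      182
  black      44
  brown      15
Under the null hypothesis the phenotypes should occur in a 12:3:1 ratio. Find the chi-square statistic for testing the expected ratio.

0.040

The 12:3:1 ratio has 16 parts, so with N = 241 the expected counts are:
  white: 241 × 12/16 = 180.75
  black: 241 × 3/16 = 45.1875
  brown: 241 × 1/16 = 15.0625
χ² = Σ (O − E)² / E
  white: (182 − 180.75)² / 180.75 = 0.0086
  black: (44 − 45.1875)² / 45.1875 = 0.0312
  brown: (15 − 15.0625)² / 15.0625 = 0.0003
χ² = 0.0086 + 0.0312 + 0.0003 = 0.0401 ≈ 0.040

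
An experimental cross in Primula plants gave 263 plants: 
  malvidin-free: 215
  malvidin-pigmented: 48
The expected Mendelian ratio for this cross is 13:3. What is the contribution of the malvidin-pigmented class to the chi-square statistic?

Total ratio parts = 16. Expected numbers out of 263:
  malvidin-free: 263 × 13/16 = 213.6875
  malvidin-pigmented: 263 × 3/16 = 49.3125
Contribution of malvidin-pigmented: (48 − 49.3125)² / 49.3125 = 0.0349

0.035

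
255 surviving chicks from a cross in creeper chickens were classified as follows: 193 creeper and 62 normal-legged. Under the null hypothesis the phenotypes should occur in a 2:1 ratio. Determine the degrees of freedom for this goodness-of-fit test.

1

A goodness-of-fit test with 2 phenotype classes has df = 2 − 1 = 1.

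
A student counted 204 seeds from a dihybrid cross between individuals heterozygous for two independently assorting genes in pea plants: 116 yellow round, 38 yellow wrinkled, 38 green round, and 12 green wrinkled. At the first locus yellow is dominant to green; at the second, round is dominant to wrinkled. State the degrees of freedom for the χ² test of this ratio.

A dihybrid F₂ with independent assortment and complete dominance at both loci gives a 9:3:3:1 phenotypic ratio.
A goodness-of-fit test with 4 phenotype classes has df = 4 − 1 = 3.

3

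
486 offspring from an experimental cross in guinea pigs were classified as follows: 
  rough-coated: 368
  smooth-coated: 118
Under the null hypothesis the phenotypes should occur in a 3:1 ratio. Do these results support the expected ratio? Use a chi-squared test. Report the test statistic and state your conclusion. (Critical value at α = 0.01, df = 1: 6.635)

0.134; consistent

Expected counts for N = 486 under a 3:1 ratio (total parts = 4):
  rough-coated: 486 × 3/4 = 364.5
  smooth-coated: 486 × 1/4 = 121.5
χ² = Σ (O − E)² / E
  rough-coated: (368 − 364.5)² / 364.5 = 0.0336
  smooth-coated: (118 − 121.5)² / 121.5 = 0.1008
χ² = 0.0336 + 0.1008 = 0.1344 ≈ 0.134
Degrees of freedom = 2 − 1 = 1; critical value at α = 0.01 is 6.635.
Since 0.134 < 6.635, we fail to reject the null hypothesis — the data are consistent with the 3:1 ratio.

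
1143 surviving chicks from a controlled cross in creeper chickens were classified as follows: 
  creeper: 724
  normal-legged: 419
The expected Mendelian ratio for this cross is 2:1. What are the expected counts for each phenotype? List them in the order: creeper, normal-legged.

Expected counts for N = 1143 under a 2:1 ratio (total parts = 3):
  creeper: 1143 × 2/3 = 762
  normal-legged: 1143 × 1/3 = 381

762, 381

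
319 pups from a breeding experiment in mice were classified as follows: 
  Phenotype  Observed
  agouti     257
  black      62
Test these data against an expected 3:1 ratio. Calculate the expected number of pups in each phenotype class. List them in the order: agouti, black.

239.25, 79.75

The 3:1 ratio has 4 parts, so with N = 319 the expected counts are:
  agouti: 319 × 3/4 = 239.25
  black: 319 × 1/4 = 79.75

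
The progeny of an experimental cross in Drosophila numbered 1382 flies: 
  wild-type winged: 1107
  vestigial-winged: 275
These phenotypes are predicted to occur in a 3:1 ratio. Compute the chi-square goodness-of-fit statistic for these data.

19.181

Under the 3:1 hypothesis (Σ ratio = 4, N = 1382):
  wild-type winged: 1382 × 3/4 = 1036.5
  vestigial-winged: 1382 × 1/4 = 345.5
χ² = Σ (O − E)² / E
  wild-type winged: (1107 − 1036.5)² / 1036.5 = 4.7952
  vestigial-winged: (275 − 345.5)² / 345.5 = 14.3857
χ² = 4.7952 + 14.3857 = 19.1809 ≈ 19.181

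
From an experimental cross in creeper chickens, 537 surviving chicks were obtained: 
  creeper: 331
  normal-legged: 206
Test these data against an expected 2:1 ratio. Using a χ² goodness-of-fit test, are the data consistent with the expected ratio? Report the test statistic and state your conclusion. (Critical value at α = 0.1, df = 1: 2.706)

Expected counts for N = 537 under a 2:1 ratio (total parts = 3):
  creeper: 537 × 2/3 = 358
  normal-legged: 537 × 1/3 = 179
χ² = Σ (O − E)² / E
  creeper: (331 − 358)² / 358 = 2.0363
  normal-legged: (206 − 179)² / 179 = 4.0726
χ² = 2.0363 + 4.0726 = 6.1089 ≈ 6.109
Degrees of freedom = 2 − 1 = 1; critical value at α = 0.1 is 2.706.
Since 6.109 > 2.706, we reject the null hypothesis — the data do not fit the 2:1 ratio.

6.109; not consistent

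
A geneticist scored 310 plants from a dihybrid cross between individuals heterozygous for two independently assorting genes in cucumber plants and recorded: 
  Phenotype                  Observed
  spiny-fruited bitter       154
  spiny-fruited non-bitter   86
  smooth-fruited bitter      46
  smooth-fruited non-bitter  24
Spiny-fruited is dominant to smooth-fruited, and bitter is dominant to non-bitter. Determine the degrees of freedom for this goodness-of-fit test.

3

A dihybrid F₂ with independent assortment and complete dominance at both loci gives a 9:3:3:1 phenotypic ratio.
A goodness-of-fit test with 4 phenotype classes has df = 4 − 1 = 3.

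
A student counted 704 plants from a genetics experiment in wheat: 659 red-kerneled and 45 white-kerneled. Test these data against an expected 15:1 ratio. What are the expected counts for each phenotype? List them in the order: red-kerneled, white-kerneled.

Expected counts for N = 704 under a 15:1 ratio (total parts = 16):
  red-kerneled: 704 × 15/16 = 660
  white-kerneled: 704 × 1/16 = 44

660, 44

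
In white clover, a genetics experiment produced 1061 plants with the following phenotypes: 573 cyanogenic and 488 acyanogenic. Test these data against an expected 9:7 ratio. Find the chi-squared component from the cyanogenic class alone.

0.950

The 9:7 ratio has 16 parts, so with N = 1061 the expected counts are:
  cyanogenic: 1061 × 9/16 = 596.8125
  acyanogenic: 1061 × 7/16 = 464.1875
Contribution of cyanogenic: (573 − 596.8125)² / 596.8125 = 0.9501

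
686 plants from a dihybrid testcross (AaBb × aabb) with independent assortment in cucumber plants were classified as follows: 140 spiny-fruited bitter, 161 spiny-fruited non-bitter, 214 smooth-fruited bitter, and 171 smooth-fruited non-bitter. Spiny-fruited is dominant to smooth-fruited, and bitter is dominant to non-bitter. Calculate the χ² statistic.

A dihybrid testcross with independent assortment gives a 1:1:1:1 ratio.
Under the 1:1:1:1 hypothesis (Σ ratio = 4, N = 686):
  spiny-fruited bitter: 686 × 1/4 = 171.5
  spiny-fruited non-bitter: 686 × 1/4 = 171.5
  smooth-fruited bitter: 686 × 1/4 = 171.5
  smooth-fruited non-bitter: 686 × 1/4 = 171.5
χ² = Σ (O − E)² / E
  spiny-fruited bitter: (140 − 171.5)² / 171.5 = 5.7857
  spiny-fruited non-bitter: (161 − 171.5)² / 171.5 = 0.6429
  smooth-fruited bitter: (214 − 171.5)² / 171.5 = 10.5321
  smooth-fruited non-bitter: (171 − 171.5)² / 171.5 = 0.0015
χ² = 5.7857 + 0.6429 + 10.5321 + 0.0015 = 16.9622 ≈ 16.962

16.962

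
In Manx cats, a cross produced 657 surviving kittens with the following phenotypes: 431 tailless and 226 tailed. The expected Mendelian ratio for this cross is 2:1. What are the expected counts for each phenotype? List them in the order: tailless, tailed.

Total ratio parts = 3. Expected numbers out of 657:
  tailless: 657 × 2/3 = 438
  tailed: 657 × 1/3 = 219

438, 219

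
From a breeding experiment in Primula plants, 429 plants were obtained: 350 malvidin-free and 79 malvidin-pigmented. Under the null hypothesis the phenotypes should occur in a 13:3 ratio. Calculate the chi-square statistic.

Total ratio parts = 16. Expected numbers out of 429:
  malvidin-free: 429 × 13/16 = 348.5625
  malvidin-pigmented: 429 × 3/16 = 80.4375
χ² = Σ (O − E)² / E
  malvidin-free: (350 − 348.5625)² / 348.5625 = 0.0059
  malvidin-pigmented: (79 − 80.4375)² / 80.4375 = 0.0257
χ² = 0.0059 + 0.0257 = 0.0316 ≈ 0.032

0.032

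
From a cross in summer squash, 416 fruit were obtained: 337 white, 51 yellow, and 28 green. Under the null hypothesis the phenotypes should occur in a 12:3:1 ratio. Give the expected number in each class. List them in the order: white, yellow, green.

The 12:3:1 ratio has 16 parts, so with N = 416 the expected counts are:
  white: 416 × 12/16 = 312
  yellow: 416 × 3/16 = 78
  green: 416 × 1/16 = 26

312, 78, 26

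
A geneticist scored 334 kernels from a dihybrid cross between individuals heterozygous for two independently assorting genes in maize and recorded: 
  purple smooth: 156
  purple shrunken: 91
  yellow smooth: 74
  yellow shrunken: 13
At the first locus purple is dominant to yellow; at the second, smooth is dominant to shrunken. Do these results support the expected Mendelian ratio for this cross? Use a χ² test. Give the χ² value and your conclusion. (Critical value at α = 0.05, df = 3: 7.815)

A dihybrid F₂ with independent assortment and complete dominance at both loci gives a 9:3:3:1 phenotypic ratio.
Total ratio parts = 16. Expected numbers out of 334:
  purple smooth: 334 × 9/16 = 187.875
  purple shrunken: 334 × 3/16 = 62.625
  yellow smooth: 334 × 3/16 = 62.625
  yellow shrunken: 334 × 1/16 = 20.875
χ² = Σ (O − E)² / E
  purple smooth: (156 − 187.875)² / 187.875 = 5.4079
  purple shrunken: (91 − 62.625)² / 62.625 = 12.8565
  yellow smooth: (74 − 62.625)² / 62.625 = 2.0661
  yellow shrunken: (13 − 20.875)² / 20.875 = 2.9708
χ² = 5.4079 + 12.8565 + 2.0661 + 2.9708 = 23.3013 ≈ 23.301
Degrees of freedom = 4 − 1 = 3; critical value at α = 0.05 is 7.815.
Since 23.301 > 7.815, we reject the null hypothesis — the data do not fit the 9:3:3:1 ratio.

23.301; not consistent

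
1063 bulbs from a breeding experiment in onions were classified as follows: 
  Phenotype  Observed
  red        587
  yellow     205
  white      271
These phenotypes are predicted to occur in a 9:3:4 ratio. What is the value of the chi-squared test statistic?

0.466

The 9:3:4 ratio has 16 parts, so with N = 1063 the expected counts are:
  red: 1063 × 9/16 = 597.9375
  yellow: 1063 × 3/16 = 199.3125
  white: 1063 × 4/16 = 265.75
χ² = Σ (O − E)² / E
  red: (587 − 597.9375)² / 597.9375 = 0.2001
  yellow: (205 − 199.3125)² / 199.3125 = 0.1623
  white: (271 − 265.75)² / 265.75 = 0.1037
χ² = 0.2001 + 0.1623 + 0.1037 = 0.4661 ≈ 0.466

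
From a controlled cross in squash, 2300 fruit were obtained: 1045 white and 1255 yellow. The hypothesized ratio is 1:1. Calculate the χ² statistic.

The 1:1 ratio has 2 parts, so with N = 2300 the expected counts are:
  white: 2300 × 1/2 = 1150
  yellow: 2300 × 1/2 = 1150
χ² = Σ (O − E)² / E
  white: (1045 − 1150)² / 1150 = 9.5870
  yellow: (1255 − 1150)² / 1150 = 9.5870
χ² = 9.5870 + 9.5870 = 19.174

19.174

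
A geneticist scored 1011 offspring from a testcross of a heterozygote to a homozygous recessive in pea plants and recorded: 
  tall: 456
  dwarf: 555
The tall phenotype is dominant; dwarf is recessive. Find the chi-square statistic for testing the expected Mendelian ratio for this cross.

A testcross of a heterozygote (Aa × aa) gives a 1:1 phenotypic ratio.
Expected counts for N = 1011 under a 1:1 ratio (total parts = 2):
  tall: 1011 × 1/2 = 505.5
  dwarf: 1011 × 1/2 = 505.5
χ² = Σ (O − E)² / E
  tall: (456 − 505.5)² / 505.5 = 4.8472
  dwarf: (555 − 505.5)² / 505.5 = 4.8472
χ² = 4.8472 + 4.8472 = 9.6944 ≈ 9.694

9.694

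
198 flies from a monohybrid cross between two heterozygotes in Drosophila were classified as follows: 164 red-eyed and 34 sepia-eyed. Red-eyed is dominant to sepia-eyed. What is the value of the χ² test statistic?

For a monohybrid cross between heterozygotes with complete dominance, the expected phenotypic ratio is 3:1.
Expected counts for N = 198 under a 3:1 ratio (total parts = 4):
  red-eyed: 198 × 3/4 = 148.5
  sepia-eyed: 198 × 1/4 = 49.5
χ² = Σ (O − E)² / E
  red-eyed: (164 − 148.5)² / 148.5 = 1.6178
  sepia-eyed: (34 − 49.5)² / 49.5 = 4.8535
χ² = 1.6178 + 4.8535 = 6.4713 ≈ 6.471

6.471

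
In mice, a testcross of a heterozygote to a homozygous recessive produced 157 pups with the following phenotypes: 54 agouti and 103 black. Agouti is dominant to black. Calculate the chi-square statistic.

15.293

A testcross of a heterozygote (Aa × aa) gives a 1:1 phenotypic ratio.
Expected counts for N = 157 under a 1:1 ratio (total parts = 2):
  agouti: 157 × 1/2 = 78.5
  black: 157 × 1/2 = 78.5
χ² = Σ (O − E)² / E
  agouti: (54 − 78.5)² / 78.5 = 7.6465
  black: (103 − 78.5)² / 78.5 = 7.6465
χ² = 7.6465 + 7.6465 = 15.293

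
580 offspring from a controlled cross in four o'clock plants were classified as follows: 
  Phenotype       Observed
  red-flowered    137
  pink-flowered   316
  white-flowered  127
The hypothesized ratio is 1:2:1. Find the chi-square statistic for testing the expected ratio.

The 1:2:1 ratio has 4 parts, so with N = 580 the expected counts are:
  red-flowered: 580 × 1/4 = 145
  pink-flowered: 580 × 2/4 = 290
  white-flowered: 580 × 1/4 = 145
χ² = Σ (O − E)² / E
  red-flowered: (137 − 145)² / 145 = 0.4414
  pink-flowered: (316 − 290)² / 290 = 2.3310
  white-flowered: (127 − 145)² / 145 = 2.2345
χ² = 0.4414 + 2.3310 + 2.2345 = 5.0069 ≈ 5.007

5.007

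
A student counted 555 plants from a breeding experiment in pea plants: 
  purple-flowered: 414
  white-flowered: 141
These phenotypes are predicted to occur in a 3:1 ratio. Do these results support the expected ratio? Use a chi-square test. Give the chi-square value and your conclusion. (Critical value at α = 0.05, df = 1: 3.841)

Expected counts for N = 555 under a 3:1 ratio (total parts = 4):
  purple-flowered: 555 × 3/4 = 416.25
  white-flowered: 555 × 1/4 = 138.75
χ² = Σ (O − E)² / E
  purple-flowered: (414 − 416.25)² / 416.25 = 0.0122
  white-flowered: (141 − 138.75)² / 138.75 = 0.0365
χ² = 0.0122 + 0.0365 = 0.0487 ≈ 0.049
Degrees of freedom = 2 − 1 = 1; critical value at α = 0.05 is 3.841.
Since 0.049 < 3.841, we fail to reject the null hypothesis — the data are consistent with the 3:1 ratio.

0.049; consistent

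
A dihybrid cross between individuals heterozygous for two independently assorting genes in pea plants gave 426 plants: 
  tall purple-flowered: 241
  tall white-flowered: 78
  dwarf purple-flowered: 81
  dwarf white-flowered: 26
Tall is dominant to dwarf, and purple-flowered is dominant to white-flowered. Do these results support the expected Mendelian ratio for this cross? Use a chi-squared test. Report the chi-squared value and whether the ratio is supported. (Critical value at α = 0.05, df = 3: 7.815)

A dihybrid F₂ with independent assortment and complete dominance at both loci gives a 9:3:3:1 phenotypic ratio.
Expected counts for N = 426 under a 9:3:3:1 ratio (total parts = 16):
  tall purple-flowered: 426 × 9/16 = 239.625
  tall white-flowered: 426 × 3/16 = 79.875
  dwarf purple-flowered: 426 × 3/16 = 79.875
  dwarf white-flowered: 426 × 1/16 = 26.625
χ² = Σ (O − E)² / E
  tall purple-flowered: (241 − 239.625)² / 239.625 = 0.0079
  tall white-flowered: (78 − 79.875)² / 79.875 = 0.0440
  dwarf purple-flowered: (81 − 79.875)² / 79.875 = 0.0158
  dwarf white-flowered: (26 − 26.625)² / 26.625 = 0.0147
χ² = 0.0079 + 0.0440 + 0.0158 + 0.0147 = 0.0824 ≈ 0.082
Degrees of freedom = 4 − 1 = 3; critical value at α = 0.05 is 7.815.
Since 0.082 < 7.815, we fail to reject the null hypothesis — the data are consistent with the 9:3:3:1 ratio.

0.082; consistent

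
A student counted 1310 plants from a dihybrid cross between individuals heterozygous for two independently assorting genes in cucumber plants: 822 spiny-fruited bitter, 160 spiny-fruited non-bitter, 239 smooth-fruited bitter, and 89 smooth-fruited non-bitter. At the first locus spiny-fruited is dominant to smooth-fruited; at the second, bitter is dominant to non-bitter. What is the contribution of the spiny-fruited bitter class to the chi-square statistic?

9.834

A dihybrid F₂ with independent assortment and complete dominance at both loci gives a 9:3:3:1 phenotypic ratio.
Expected counts for N = 1310 under a 9:3:3:1 ratio (total parts = 16):
  spiny-fruited bitter: 1310 × 9/16 = 736.875
  spiny-fruited non-bitter: 1310 × 3/16 = 245.625
  smooth-fruited bitter: 1310 × 3/16 = 245.625
  smooth-fruited non-bitter: 1310 × 1/16 = 81.875
Contribution of spiny-fruited bitter: (822 − 736.875)² / 736.875 = 9.8338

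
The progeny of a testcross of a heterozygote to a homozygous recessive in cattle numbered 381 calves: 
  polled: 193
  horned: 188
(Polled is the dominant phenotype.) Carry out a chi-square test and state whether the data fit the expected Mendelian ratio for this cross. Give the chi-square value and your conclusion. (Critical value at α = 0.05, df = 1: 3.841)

0.066; consistent

A testcross of a heterozygote (Aa × aa) gives a 1:1 phenotypic ratio.
The 1:1 ratio has 2 parts, so with N = 381 the expected counts are:
  polled: 381 × 1/2 = 190.5
  horned: 381 × 1/2 = 190.5
χ² = Σ (O − E)² / E
  polled: (193 − 190.5)² / 190.5 = 0.0328
  horned: (188 − 190.5)² / 190.5 = 0.0328
χ² = 0.0328 + 0.0328 = 0.0656 ≈ 0.066
Degrees of freedom = 2 − 1 = 1; critical value at α = 0.05 is 3.841.
Since 0.066 < 3.841, we fail to reject the null hypothesis — the data are consistent with the 1:1 ratio.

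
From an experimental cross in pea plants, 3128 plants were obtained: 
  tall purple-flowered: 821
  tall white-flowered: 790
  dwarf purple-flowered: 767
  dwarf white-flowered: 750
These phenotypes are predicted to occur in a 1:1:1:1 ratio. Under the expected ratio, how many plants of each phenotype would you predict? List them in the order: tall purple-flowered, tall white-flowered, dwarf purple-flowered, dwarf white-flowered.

782, 782, 782, 782

Under the 1:1:1:1 hypothesis (Σ ratio = 4, N = 3128):
  tall purple-flowered: 3128 × 1/4 = 782
  tall white-flowered: 3128 × 1/4 = 782
  dwarf purple-flowered: 3128 × 1/4 = 782
  dwarf white-flowered: 3128 × 1/4 = 782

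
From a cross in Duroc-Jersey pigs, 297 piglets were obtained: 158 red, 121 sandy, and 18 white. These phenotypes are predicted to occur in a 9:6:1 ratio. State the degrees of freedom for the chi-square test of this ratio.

2

A goodness-of-fit test with 3 phenotype classes has df = 3 − 1 = 2.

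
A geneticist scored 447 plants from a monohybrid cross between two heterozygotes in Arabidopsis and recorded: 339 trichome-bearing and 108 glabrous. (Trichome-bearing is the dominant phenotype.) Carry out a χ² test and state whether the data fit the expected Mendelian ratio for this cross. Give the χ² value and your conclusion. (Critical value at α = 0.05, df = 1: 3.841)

0.168; consistent

For a monohybrid cross between heterozygotes with complete dominance, the expected phenotypic ratio is 3:1.
Under the 3:1 hypothesis (Σ ratio = 4, N = 447):
  trichome-bearing: 447 × 3/4 = 335.25
  glabrous: 447 × 1/4 = 111.75
χ² = Σ (O − E)² / E
  trichome-bearing: (339 − 335.25)² / 335.25 = 0.0419
  glabrous: (108 − 111.75)² / 111.75 = 0.1258
χ² = 0.0419 + 0.1258 = 0.1677 ≈ 0.168
Degrees of freedom = 2 − 1 = 1; critical value at α = 0.05 is 3.841.
Since 0.168 < 3.841, we fail to reject the null hypothesis — the data are consistent with the 3:1 ratio.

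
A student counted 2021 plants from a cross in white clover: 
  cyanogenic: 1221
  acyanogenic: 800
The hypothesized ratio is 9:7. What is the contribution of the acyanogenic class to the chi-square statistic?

8.016

The 9:7 ratio has 16 parts, so with N = 2021 the expected counts are:
  cyanogenic: 2021 × 9/16 = 1136.8125
  acyanogenic: 2021 × 7/16 = 884.1875
Contribution of acyanogenic: (800 − 884.1875)² / 884.1875 = 8.0159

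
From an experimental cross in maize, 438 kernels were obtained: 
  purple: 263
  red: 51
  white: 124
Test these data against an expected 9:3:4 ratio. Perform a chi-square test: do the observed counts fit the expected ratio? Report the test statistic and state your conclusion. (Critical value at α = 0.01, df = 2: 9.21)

Expected counts for N = 438 under a 9:3:4 ratio (total parts = 16):
  purple: 438 × 9/16 = 246.375
  red: 438 × 3/16 = 82.125
  white: 438 × 4/16 = 109.5
χ² = Σ (O − E)² / E
  purple: (263 − 246.375)² / 246.375 = 1.1218
  red: (51 − 82.125)² / 82.125 = 11.7962
  white: (124 − 109.5)² / 109.5 = 1.9201
χ² = 1.1218 + 11.7962 + 1.9201 = 14.8381 ≈ 14.838
Degrees of freedom = 3 − 1 = 2; critical value at α = 0.01 is 9.21.
Since 14.838 > 9.21, we reject the null hypothesis — the data do not fit the 9:3:4 ratio.

14.838; not consistent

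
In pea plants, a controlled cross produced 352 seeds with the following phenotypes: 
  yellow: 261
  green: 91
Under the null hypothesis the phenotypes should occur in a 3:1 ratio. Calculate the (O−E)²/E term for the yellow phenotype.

Total ratio parts = 4. Expected numbers out of 352:
  yellow: 352 × 3/4 = 264
  green: 352 × 1/4 = 88
Contribution of yellow: (261 − 264)² / 264 = 0.0341

0.034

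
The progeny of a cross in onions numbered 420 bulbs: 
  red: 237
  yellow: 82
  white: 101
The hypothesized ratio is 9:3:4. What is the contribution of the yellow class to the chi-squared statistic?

Under the 9:3:4 hypothesis (Σ ratio = 16, N = 420):
  red: 420 × 9/16 = 236.25
  yellow: 420 × 3/16 = 78.75
  white: 420 × 4/16 = 105
Contribution of yellow: (82 − 78.75)² / 78.75 = 0.1341

0.134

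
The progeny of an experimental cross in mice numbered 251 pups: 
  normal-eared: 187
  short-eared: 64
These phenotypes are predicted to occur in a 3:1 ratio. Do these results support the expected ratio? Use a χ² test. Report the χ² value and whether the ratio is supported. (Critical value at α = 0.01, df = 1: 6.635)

Total ratio parts = 4. Expected numbers out of 251:
  normal-eared: 251 × 3/4 = 188.25
  short-eared: 251 × 1/4 = 62.75
χ² = Σ (O − E)² / E
  normal-eared: (187 − 188.25)² / 188.25 = 0.0083
  short-eared: (64 − 62.75)² / 62.75 = 0.0249
χ² = 0.0083 + 0.0249 = 0.0332 ≈ 0.033
Degrees of freedom = 2 − 1 = 1; critical value at α = 0.01 is 6.635.
Since 0.033 < 6.635, we fail to reject the null hypothesis — the data are consistent with the 3:1 ratio.

0.033; consistent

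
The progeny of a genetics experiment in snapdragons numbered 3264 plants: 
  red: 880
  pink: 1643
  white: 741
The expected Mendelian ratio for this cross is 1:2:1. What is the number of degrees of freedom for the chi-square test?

A goodness-of-fit test with 3 phenotype classes has df = 3 − 1 = 2.

2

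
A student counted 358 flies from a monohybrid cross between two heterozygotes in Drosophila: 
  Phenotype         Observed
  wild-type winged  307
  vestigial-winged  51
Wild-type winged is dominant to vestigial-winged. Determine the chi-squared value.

22.082

For a monohybrid cross between heterozygotes with complete dominance, the expected phenotypic ratio is 3:1.
Total ratio parts = 4. Expected numbers out of 358:
  wild-type winged: 358 × 3/4 = 268.5
  vestigial-winged: 358 × 1/4 = 89.5
χ² = Σ (O − E)² / E
  wild-type winged: (307 − 268.5)² / 268.5 = 5.5205
  vestigial-winged: (51 − 89.5)² / 89.5 = 16.5615
χ² = 5.5205 + 16.5615 = 22.082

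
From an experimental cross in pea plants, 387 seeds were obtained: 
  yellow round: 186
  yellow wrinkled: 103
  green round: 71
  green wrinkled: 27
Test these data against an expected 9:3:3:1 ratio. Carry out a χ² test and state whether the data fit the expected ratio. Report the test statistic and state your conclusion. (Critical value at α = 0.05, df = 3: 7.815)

Total ratio parts = 16. Expected numbers out of 387:
  yellow round: 387 × 9/16 = 217.6875
  yellow wrinkled: 387 × 3/16 = 72.5625
  green round: 387 × 3/16 = 72.5625
  green wrinkled: 387 × 1/16 = 24.1875
χ² = Σ (O − E)² / E
  yellow round: (186 − 217.6875)² / 217.6875 = 4.6126
  yellow wrinkled: (103 − 72.5625)² / 72.5625 = 12.7675
  green round: (71 − 72.5625)² / 72.5625 = 0.0336
  green wrinkled: (27 − 24.1875)² / 24.1875 = 0.3270
χ² = 4.6126 + 12.7675 + 0.0336 + 0.3270 = 17.7407 ≈ 17.741
Degrees of freedom = 4 − 1 = 3; critical value at α = 0.05 is 7.815.
Since 17.741 > 7.815, we reject the null hypothesis — the data do not fit the 9:3:3:1 ratio.

17.741; not consistent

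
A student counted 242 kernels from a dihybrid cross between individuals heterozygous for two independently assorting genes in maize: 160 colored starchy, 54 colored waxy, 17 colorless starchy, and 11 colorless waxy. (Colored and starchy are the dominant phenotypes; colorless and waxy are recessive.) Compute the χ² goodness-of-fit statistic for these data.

24.696

A dihybrid F₂ with independent assortment and complete dominance at both loci gives a 9:3:3:1 phenotypic ratio.
The 9:3:3:1 ratio has 16 parts, so with N = 242 the expected counts are:
  colored starchy: 242 × 9/16 = 136.125
  colored waxy: 242 × 3/16 = 45.375
  colorless starchy: 242 × 3/16 = 45.375
  colorless waxy: 242 × 1/16 = 15.125
χ² = Σ (O − E)² / E
  colored starchy: (160 − 136.125)² / 136.125 = 4.1874
  colored waxy: (54 − 45.375)² / 45.375 = 1.6395
  colorless starchy: (17 − 45.375)² / 45.375 = 17.7441
  colorless waxy: (11 − 15.125)² / 15.125 = 1.1250
χ² = 4.1874 + 1.6395 + 17.7441 + 1.1250 = 24.696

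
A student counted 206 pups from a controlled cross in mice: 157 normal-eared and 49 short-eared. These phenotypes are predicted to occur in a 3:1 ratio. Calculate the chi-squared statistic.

0.162

Under the 3:1 hypothesis (Σ ratio = 4, N = 206):
  normal-eared: 206 × 3/4 = 154.5
  short-eared: 206 × 1/4 = 51.5
χ² = Σ (O − E)² / E
  normal-eared: (157 − 154.5)² / 154.5 = 0.0405
  short-eared: (49 − 51.5)² / 51.5 = 0.1214
χ² = 0.0405 + 0.1214 = 0.1619 ≈ 0.162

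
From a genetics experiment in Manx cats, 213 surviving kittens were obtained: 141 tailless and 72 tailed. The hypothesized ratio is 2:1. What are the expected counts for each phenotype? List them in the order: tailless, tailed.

142, 71

The 2:1 ratio has 3 parts, so with N = 213 the expected counts are:
  tailless: 213 × 2/3 = 142
  tailed: 213 × 1/3 = 71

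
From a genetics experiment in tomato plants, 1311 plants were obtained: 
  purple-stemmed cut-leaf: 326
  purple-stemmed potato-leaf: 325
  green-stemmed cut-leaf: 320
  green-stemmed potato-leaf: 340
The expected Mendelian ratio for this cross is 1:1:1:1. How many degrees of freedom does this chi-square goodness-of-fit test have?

A goodness-of-fit test with 4 phenotype classes has df = 4 − 1 = 3.

3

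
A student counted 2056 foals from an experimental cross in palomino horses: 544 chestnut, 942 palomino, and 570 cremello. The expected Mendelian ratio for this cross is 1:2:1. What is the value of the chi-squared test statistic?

Under the 1:2:1 hypothesis (Σ ratio = 4, N = 2056):
  chestnut: 2056 × 1/4 = 514
  palomino: 2056 × 2/4 = 1028
  cremello: 2056 × 1/4 = 514
χ² = Σ (O − E)² / E
  chestnut: (544 − 514)² / 514 = 1.7510
  palomino: (942 − 1028)² / 1028 = 7.1946
  cremello: (570 − 514)² / 514 = 6.1012
χ² = 1.7510 + 7.1946 + 6.1012 = 15.0468 ≈ 15.047

15.047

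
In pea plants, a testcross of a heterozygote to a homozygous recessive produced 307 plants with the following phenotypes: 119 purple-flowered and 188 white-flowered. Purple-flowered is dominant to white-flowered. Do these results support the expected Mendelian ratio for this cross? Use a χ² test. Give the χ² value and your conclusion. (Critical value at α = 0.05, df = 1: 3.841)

A testcross of a heterozygote (Aa × aa) gives a 1:1 phenotypic ratio.
The 1:1 ratio has 2 parts, so with N = 307 the expected counts are:
  purple-flowered: 307 × 1/2 = 153.5
  white-flowered: 307 × 1/2 = 153.5
χ² = Σ (O − E)² / E
  purple-flowered: (119 − 153.5)² / 153.5 = 7.7541
  white-flowered: (188 − 153.5)² / 153.5 = 7.7541
χ² = 7.7541 + 7.7541 = 15.5082 ≈ 15.508
Degrees of freedom = 2 − 1 = 1; critical value at α = 0.05 is 3.841.
Since 15.508 > 3.841, we reject the null hypothesis — the data do not fit the 1:1 ratio.

15.508; not consistent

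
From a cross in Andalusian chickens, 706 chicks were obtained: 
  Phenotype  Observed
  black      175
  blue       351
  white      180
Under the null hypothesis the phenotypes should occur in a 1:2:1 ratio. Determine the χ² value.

The 1:2:1 ratio has 4 parts, so with N = 706 the expected counts are:
  black: 706 × 1/4 = 176.5
  blue: 706 × 2/4 = 353
  white: 706 × 1/4 = 176.5
χ² = Σ (O − E)² / E
  black: (175 − 176.5)² / 176.5 = 0.0127
  blue: (351 − 353)² / 353 = 0.0113
  white: (180 − 176.5)² / 176.5 = 0.0694
χ² = 0.0127 + 0.0113 + 0.0694 = 0.0934 ≈ 0.093

0.093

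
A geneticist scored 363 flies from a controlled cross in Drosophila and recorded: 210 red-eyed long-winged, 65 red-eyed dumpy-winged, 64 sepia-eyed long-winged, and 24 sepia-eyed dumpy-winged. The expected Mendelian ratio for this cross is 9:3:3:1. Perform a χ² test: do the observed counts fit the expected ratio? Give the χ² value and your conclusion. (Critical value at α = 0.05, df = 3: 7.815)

The 9:3:3:1 ratio has 16 parts, so with N = 363 the expected counts are:
  red-eyed long-winged: 363 × 9/16 = 204.1875
  red-eyed dumpy-winged: 363 × 3/16 = 68.0625
  sepia-eyed long-winged: 363 × 3/16 = 68.0625
  sepia-eyed dumpy-winged: 363 × 1/16 = 22.6875
χ² = Σ (O − E)² / E
  red-eyed long-winged: (210 − 204.1875)² / 204.1875 = 0.1655
  red-eyed dumpy-winged: (65 − 68.0625)² / 68.0625 = 0.1378
  sepia-eyed long-winged: (64 − 68.0625)² / 68.0625 = 0.2425
  sepia-eyed dumpy-winged: (24 − 22.6875)² / 22.6875 = 0.0759
χ² = 0.1655 + 0.1378 + 0.2425 + 0.0759 = 0.6217 ≈ 0.622
Degrees of freedom = 4 − 1 = 3; critical value at α = 0.05 is 7.815.
Since 0.622 < 7.815, we fail to reject the null hypothesis — the data are consistent with the 9:3:3:1 ratio.

0.622; consistent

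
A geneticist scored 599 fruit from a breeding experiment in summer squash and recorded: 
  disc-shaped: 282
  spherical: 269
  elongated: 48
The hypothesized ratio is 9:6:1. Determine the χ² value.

The 9:6:1 ratio has 16 parts, so with N = 599 the expected counts are:
  disc-shaped: 599 × 9/16 = 336.9375
  spherical: 599 × 6/16 = 224.625
  elongated: 599 × 1/16 = 37.4375
χ² = Σ (O − E)² / E
  disc-shaped: (282 − 336.9375)² / 336.9375 = 8.9575
  spherical: (269 − 224.625)² / 224.625 = 8.7663
  elongated: (48 − 37.4375)² / 37.4375 = 2.9801
χ² = 8.9575 + 8.7663 + 2.9801 = 20.7039 ≈ 20.704

20.704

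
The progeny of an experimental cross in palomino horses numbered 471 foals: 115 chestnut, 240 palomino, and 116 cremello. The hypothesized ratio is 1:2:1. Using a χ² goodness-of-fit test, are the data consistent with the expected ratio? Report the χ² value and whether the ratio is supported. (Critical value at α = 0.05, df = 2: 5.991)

0.176; consistent

Under the 1:2:1 hypothesis (Σ ratio = 4, N = 471):
  chestnut: 471 × 1/4 = 117.75
  palomino: 471 × 2/4 = 235.5
  cremello: 471 × 1/4 = 117.75
χ² = Σ (O − E)² / E
  chestnut: (115 − 117.75)² / 117.75 = 0.0642
  palomino: (240 − 235.5)² / 235.5 = 0.0860
  cremello: (116 − 117.75)² / 117.75 = 0.0260
χ² = 0.0642 + 0.0860 + 0.0260 = 0.1762 ≈ 0.176
Degrees of freedom = 3 − 1 = 2; critical value at α = 0.05 is 5.991.
Since 0.176 < 5.991, we fail to reject the null hypothesis — the data are consistent with the 1:2:1 ratio.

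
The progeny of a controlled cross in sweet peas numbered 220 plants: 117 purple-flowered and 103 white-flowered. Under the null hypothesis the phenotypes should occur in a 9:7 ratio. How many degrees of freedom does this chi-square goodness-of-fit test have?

A goodness-of-fit test with 2 phenotype classes has df = 2 − 1 = 1.

1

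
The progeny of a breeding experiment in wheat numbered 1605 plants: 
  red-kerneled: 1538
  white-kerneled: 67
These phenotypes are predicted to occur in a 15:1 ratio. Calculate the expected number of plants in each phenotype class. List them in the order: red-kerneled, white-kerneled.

1504.6875, 100.3125

Expected counts for N = 1605 under a 15:1 ratio (total parts = 16):
  red-kerneled: 1605 × 15/16 = 1504.6875
  white-kerneled: 1605 × 1/16 = 100.3125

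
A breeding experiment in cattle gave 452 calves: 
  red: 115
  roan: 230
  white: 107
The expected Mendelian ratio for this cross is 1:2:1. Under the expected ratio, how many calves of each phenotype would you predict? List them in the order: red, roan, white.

113, 226, 113

Under the 1:2:1 hypothesis (Σ ratio = 4, N = 452):
  red: 452 × 1/4 = 113
  roan: 452 × 2/4 = 226
  white: 452 × 1/4 = 113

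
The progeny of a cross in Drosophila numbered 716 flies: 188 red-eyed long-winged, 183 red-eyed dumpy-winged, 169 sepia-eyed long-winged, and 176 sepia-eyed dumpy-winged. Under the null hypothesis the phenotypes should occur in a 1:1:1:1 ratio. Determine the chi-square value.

1.151

Total ratio parts = 4. Expected numbers out of 716:
  red-eyed long-winged: 716 × 1/4 = 179
  red-eyed dumpy-winged: 716 × 1/4 = 179
  sepia-eyed long-winged: 716 × 1/4 = 179
  sepia-eyed dumpy-winged: 716 × 1/4 = 179
χ² = Σ (O − E)² / E
  red-eyed long-winged: (188 − 179)² / 179 = 0.4525
  red-eyed dumpy-winged: (183 − 179)² / 179 = 0.0894
  sepia-eyed long-winged: (169 − 179)² / 179 = 0.5587
  sepia-eyed dumpy-winged: (176 − 179)² / 179 = 0.0503
χ² = 0.4525 + 0.0894 + 0.5587 + 0.0503 = 1.1509 ≈ 1.151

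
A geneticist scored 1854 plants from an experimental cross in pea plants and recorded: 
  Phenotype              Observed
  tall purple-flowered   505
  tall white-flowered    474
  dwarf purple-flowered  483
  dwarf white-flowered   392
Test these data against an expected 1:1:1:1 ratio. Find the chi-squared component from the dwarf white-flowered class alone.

11.030

Expected counts for N = 1854 under a 1:1:1:1 ratio (total parts = 4):
  tall purple-flowered: 1854 × 1/4 = 463.5
  tall white-flowered: 1854 × 1/4 = 463.5
  dwarf purple-flowered: 1854 × 1/4 = 463.5
  dwarf white-flowered: 1854 × 1/4 = 463.5
Contribution of dwarf white-flowered: (392 − 463.5)² / 463.5 = 11.0297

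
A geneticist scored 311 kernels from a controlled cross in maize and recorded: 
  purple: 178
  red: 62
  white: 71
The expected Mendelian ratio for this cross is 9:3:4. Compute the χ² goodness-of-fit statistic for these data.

0.873

The 9:3:4 ratio has 16 parts, so with N = 311 the expected counts are:
  purple: 311 × 9/16 = 174.9375
  red: 311 × 3/16 = 58.3125
  white: 311 × 4/16 = 77.75
χ² = Σ (O − E)² / E
  purple: (178 − 174.9375)² / 174.9375 = 0.0536
  red: (62 − 58.3125)² / 58.3125 = 0.2332
  white: (71 − 77.75)² / 77.75 = 0.5860
χ² = 0.0536 + 0.2332 + 0.5860 = 0.8728 ≈ 0.873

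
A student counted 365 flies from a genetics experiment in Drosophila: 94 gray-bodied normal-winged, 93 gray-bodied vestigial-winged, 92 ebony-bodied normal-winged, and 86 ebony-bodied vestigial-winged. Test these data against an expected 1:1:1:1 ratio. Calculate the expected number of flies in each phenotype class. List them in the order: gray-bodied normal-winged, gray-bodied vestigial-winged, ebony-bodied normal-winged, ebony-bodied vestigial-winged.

91.25, 91.25, 91.25, 91.25

Under the 1:1:1:1 hypothesis (Σ ratio = 4, N = 365):
  gray-bodied normal-winged: 365 × 1/4 = 91.25
  gray-bodied vestigial-winged: 365 × 1/4 = 91.25
  ebony-bodied normal-winged: 365 × 1/4 = 91.25
  ebony-bodied vestigial-winged: 365 × 1/4 = 91.25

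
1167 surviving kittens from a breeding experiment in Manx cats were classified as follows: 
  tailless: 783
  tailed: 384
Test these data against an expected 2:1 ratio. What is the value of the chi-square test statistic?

The 2:1 ratio has 3 parts, so with N = 1167 the expected counts are:
  tailless: 1167 × 2/3 = 778
  tailed: 1167 × 1/3 = 389
χ² = Σ (O − E)² / E
  tailless: (783 − 778)² / 778 = 0.0321
  tailed: (384 − 389)² / 389 = 0.0643
χ² = 0.0321 + 0.0643 = 0.0964 ≈ 0.096

0.096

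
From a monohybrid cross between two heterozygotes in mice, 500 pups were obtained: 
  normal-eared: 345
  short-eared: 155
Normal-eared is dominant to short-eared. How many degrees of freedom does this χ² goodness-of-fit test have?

For a monohybrid cross between heterozygotes with complete dominance, the expected phenotypic ratio is 3:1.
A goodness-of-fit test with 2 phenotype classes has df = 2 − 1 = 1.

1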